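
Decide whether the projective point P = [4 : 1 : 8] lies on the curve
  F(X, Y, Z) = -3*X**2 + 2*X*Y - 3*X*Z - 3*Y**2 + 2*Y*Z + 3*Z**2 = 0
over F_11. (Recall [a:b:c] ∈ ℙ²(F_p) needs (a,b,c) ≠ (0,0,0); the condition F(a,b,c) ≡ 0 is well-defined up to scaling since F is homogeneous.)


F(4,1,8) ≡ 3 (mod 11); P is NOT on the curve.

Evaluate F(4, 1, 8) term-by-term (mod 11).
  -3*X**2 ↦ -3·16·1·1 = -48
  2*X*Y ↦ 2·4·1·1 = 8
  -3*X*Z ↦ -3·4·1·8 = -96
  -3*Y**2 ↦ -3·1·1·1 = -3
  2*Y*Z ↦ 2·1·1·8 = 16
  3*Z**2 ↦ 3·1·1·64 = 192
Sum: F(4, 1, 8) = (-48) + (8) + (-96) + (-3) + (16) + (192) = 69.
Reducing mod 11: 69 ≡ 3 (mod 11).
Since F(a, b, c) ≡ 3 ≠ 0 (mod 11), P does NOT lie on the curve.


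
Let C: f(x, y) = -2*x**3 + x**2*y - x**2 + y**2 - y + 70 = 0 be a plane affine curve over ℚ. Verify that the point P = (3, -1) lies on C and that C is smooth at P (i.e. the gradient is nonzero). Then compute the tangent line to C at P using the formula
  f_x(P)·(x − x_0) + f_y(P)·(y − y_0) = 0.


Tangent line at P: -66*x + 6*y + 204 = 0.

Step 1: f(3, -1) = 0, so P lies on C.
Step 2: partial derivatives
  f_x(x, y) = -6*x**2 + 2*x*y - 2*x, f_y(x, y) = x**2 + 2*y - 1.
  f_x(P) = -66, f_y(P) = 6 (gradient nonzero, so P is smooth).
Step 3: tangent line at P: -66·(x − 3) + 6·(y − -1) = 0.
Expanding: -66*x + 6*y + 204 = 0.


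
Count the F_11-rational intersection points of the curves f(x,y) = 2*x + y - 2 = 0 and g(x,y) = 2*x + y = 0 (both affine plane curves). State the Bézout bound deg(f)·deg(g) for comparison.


Common zeros: ∅; count = 0; Bézout bound = 1.

deg(f) = 1, deg(g) = 1, so Bézout bound = 1.
Scan x ∈ F_11. For each x, list the y ∈ F_11 with f(x, y) ≡ 0 and those with g(x, y) ≡ 0 (mod 11); the common zeros in that column are the intersection.
  x = 0: f ≡ 0 at y ∈ {2}; g ≡ 0 at y ∈ {0}; common: ∅.
  x = 1: f ≡ 0 at y ∈ {0}; g ≡ 0 at y ∈ {9}; common: ∅.
  x = 2: f ≡ 0 at y ∈ {9}; g ≡ 0 at y ∈ {7}; common: ∅.
  x = 3: f ≡ 0 at y ∈ {7}; g ≡ 0 at y ∈ {5}; common: ∅.
  x = 4: f ≡ 0 at y ∈ {5}; g ≡ 0 at y ∈ {3}; common: ∅.
  x = 5: f ≡ 0 at y ∈ {3}; g ≡ 0 at y ∈ {1}; common: ∅.
  x = 6: f ≡ 0 at y ∈ {1}; g ≡ 0 at y ∈ {10}; common: ∅.
  x = 7: f ≡ 0 at y ∈ {10}; g ≡ 0 at y ∈ {8}; common: ∅.
  x = 8: f ≡ 0 at y ∈ {8}; g ≡ 0 at y ∈ {6}; common: ∅.
  x = 9: f ≡ 0 at y ∈ {6}; g ≡ 0 at y ∈ {4}; common: ∅.
  x = 10: f ≡ 0 at y ∈ {4}; g ≡ 0 at y ∈ {2}; common: ∅.
Collecting: common zeros = ∅, so the count is 0.
Comparison with the Bézout bound: 0 ≤ 1 = deg(f)·deg(g), as expected for curves with no common component (the affine F_11-count falls short of the bound because intersections may lie at infinity, over extension fields, or carry multiplicity).


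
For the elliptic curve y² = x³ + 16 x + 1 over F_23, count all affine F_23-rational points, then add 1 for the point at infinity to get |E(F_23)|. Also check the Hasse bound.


Affine points = {(0, 1), (0, 22), (1, 8), (1, 15), (2, 8), (2, 15), (9, 0), (11, 6), (11, 17), (12, 9), (12, 14), (14, 5), (14, 18), (16, 11), (16, 12), (18, 7), (18, 16), (20, 8), (20, 15)}; affine count = 19; |E(F_23)| = 20.

Discriminant check: Δ ∝ 4a³ + 27b² = 4·16³ + 27·1² = 4·4096 + 27·1 ≡ 12 (mod 23). Nonzero ⇒ E is nonsingular.
For each x ∈ F_23, compute rhs = x³ + 16·x + 1 mod 23, then count y ∈ F_23 with y² ≡ rhs.
  x = 0: rhs = 1, matching y values: 1, 22 (2 points).
  x = 1: rhs = 18, matching y values: 8, 15 (2 points).
  x = 2: rhs = 18, matching y values: 8, 15 (2 points).
  x = 3: rhs = 7, matching y values: none (0 points).
  x = 4: rhs = 14, matching y values: none (0 points).
  x = 5: rhs = 22, matching y values: none (0 points).
  x = 6: rhs = 14, matching y values: none (0 points).
  x = 7: rhs = 19, matching y values: none (0 points).
  x = 8: rhs = 20, matching y values: none (0 points).
  x = 9: rhs = 0, matching y values: 0 (1 points).
  x = 10: rhs = 11, matching y values: none (0 points).
  x = 11: rhs = 13, matching y values: 6, 17 (2 points).
  x = 12: rhs = 12, matching y values: 9, 14 (2 points).
  x = 13: rhs = 14, matching y values: none (0 points).
  x = 14: rhs = 2, matching y values: 5, 18 (2 points).
  x = 15: rhs = 5, matching y values: none (0 points).
  x = 16: rhs = 6, matching y values: 11, 12 (2 points).
  x = 17: rhs = 11, matching y values: none (0 points).
  x = 18: rhs = 3, matching y values: 7, 16 (2 points).
  x = 19: rhs = 11, matching y values: none (0 points).
  x = 20: rhs = 18, matching y values: 8, 15 (2 points).
  x = 21: rhs = 7, matching y values: none (0 points).
  x = 22: rhs = 7, matching y values: none (0 points).
Total affine count: 19.
Full point count |E(F_23)| = 19 + 1 = 20.
Hasse bound: |20 − (23+1)| = |-4| = 4 ≤ 2√23 ≈ 9.5917 ✓.


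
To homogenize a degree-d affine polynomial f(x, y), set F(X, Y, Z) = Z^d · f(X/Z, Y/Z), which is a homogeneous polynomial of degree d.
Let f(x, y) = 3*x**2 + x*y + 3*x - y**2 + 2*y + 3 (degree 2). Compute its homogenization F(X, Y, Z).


F(X, Y, Z) = 3*X**2 + X*Y + 3*X*Z - Y**2 + 2*Y*Z + 3*Z**2

deg(f) = 2.
Substitute x = X/Z, y = Y/Z into f, then multiply by Z^2.
  monomial 3·x^2·y^0 ↦ 3·X^2·Y^0·Z^0.
  monomial 1·x^1·y^1 ↦ 1·X^1·Y^1·Z^0.
  monomial 3·x^1·y^0 ↦ 3·X^1·Y^0·Z^1.
  monomial -1·x^0·y^2 ↦ -1·X^0·Y^2·Z^0.
  monomial 2·x^0·y^1 ↦ 2·X^0·Y^1·Z^1.
  monomial 3·x^0·y^0 ↦ 3·X^0·Y^0·Z^2.
Collecting: F(X, Y, Z) = 3*X**2 + X*Y + 3*X*Z - Y**2 + 2*Y*Z + 3*Z**2.


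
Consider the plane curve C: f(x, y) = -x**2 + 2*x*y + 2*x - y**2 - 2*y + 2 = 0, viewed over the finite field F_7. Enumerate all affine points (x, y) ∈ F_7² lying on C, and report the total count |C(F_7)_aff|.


Affine F_7-points: ∅; count = 0.

For each of the 49 pairs (x, y) ∈ F_7², evaluate f(x, y) mod 7. Record the zeros.
  x = 0: [0↦2, 1↦6, 2↦1, 3↦1, 4↦6, 5↦2, 6↦3]  zeros at y ∈ ∅
  x = 1: [0↦3, 1↦2, 2↦6, 3↦1, 4↦1, 5↦6, 6↦2]  zeros at y ∈ ∅
  x = 2: [0↦2, 1↦3, 2↦2, 3↦6, 4↦1, 5↦1, 6↦6]  zeros at y ∈ ∅
  x = 3: [0↦6, 1↦2, 2↦3, 3↦2, 4↦6, 5↦1, 6↦1]  zeros at y ∈ ∅
  x = 4: [0↦1, 1↦6, 2↦2, 3↦3, 4↦2, 5↦6, 6↦1]  zeros at y ∈ ∅
  x = 5: [0↦1, 1↦1, 2↦6, 3↦2, 4↦3, 5↦2, 6↦6]  zeros at y ∈ ∅
  x = 6: [0↦6, 1↦1, 2↦1, 3↦6, 4↦2, 5↦3, 6↦2]  zeros at y ∈ ∅
Collecting zeros: affine points = ∅.
Total count |C(F_7)_aff| = 0.


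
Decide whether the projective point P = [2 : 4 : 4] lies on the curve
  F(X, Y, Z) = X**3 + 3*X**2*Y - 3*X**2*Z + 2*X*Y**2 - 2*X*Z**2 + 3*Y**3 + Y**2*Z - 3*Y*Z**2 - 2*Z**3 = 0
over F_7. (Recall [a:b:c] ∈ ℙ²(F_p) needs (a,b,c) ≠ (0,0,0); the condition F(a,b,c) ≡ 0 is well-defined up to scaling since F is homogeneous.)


F(2,4,4) ≡ 0 (mod 7); P is on the curve.

Evaluate F(2, 4, 4) term-by-term (mod 7).
  X**3 ↦ 1·8·1·1 = 8
  3*X**2*Y ↦ 3·4·4·1 = 48
  -3*X**2*Z ↦ -3·4·1·4 = -48
  2*X*Y**2 ↦ 2·2·16·1 = 64
  -2*X*Z**2 ↦ -2·2·1·16 = -64
  3*Y**3 ↦ 3·1·64·1 = 192
  Y**2*Z ↦ 1·1·16·4 = 64
  -3*Y*Z**2 ↦ -3·1·4·16 = -192
  -2*Z**3 ↦ -2·1·1·64 = -128
Sum: F(2, 4, 4) = (8) + (48) + (-48) + (64) + (-64) + (192) + (64) + (-192) + (-128) = -56.
Reducing mod 7: -56 ≡ 0 (mod 7).
Since F(a, b, c) ≡ 0 (mod 7), P lies on the curve.


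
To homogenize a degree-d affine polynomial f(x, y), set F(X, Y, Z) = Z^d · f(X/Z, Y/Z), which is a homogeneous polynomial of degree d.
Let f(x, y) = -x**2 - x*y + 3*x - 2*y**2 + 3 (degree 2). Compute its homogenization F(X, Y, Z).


F(X, Y, Z) = -X**2 - X*Y + 3*X*Z - 2*Y**2 + 3*Z**2

deg(f) = 2.
Substitute x = X/Z, y = Y/Z into f, then multiply by Z^2.
  monomial -1·x^2·y^0 ↦ -1·X^2·Y^0·Z^0.
  monomial -1·x^1·y^1 ↦ -1·X^1·Y^1·Z^0.
  monomial 3·x^1·y^0 ↦ 3·X^1·Y^0·Z^1.
  monomial -2·x^0·y^2 ↦ -2·X^0·Y^2·Z^0.
  monomial 3·x^0·y^0 ↦ 3·X^0·Y^0·Z^2.
Collecting: F(X, Y, Z) = -X**2 - X*Y + 3*X*Z - 2*Y**2 + 3*Z**2.


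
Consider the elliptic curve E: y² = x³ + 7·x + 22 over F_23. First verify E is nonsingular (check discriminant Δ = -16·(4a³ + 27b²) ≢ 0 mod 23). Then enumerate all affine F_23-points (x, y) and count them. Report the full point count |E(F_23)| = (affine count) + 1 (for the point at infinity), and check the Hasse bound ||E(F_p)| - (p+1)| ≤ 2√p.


Affine points = {(3, 1), (3, 22), (6, 2), (6, 21), (7, 0), (9, 3), (9, 20), (11, 2), (11, 21), (14, 9), (14, 14), (15, 11), (15, 12), (18, 0), (21, 0)}; affine count = 15; |E(F_23)| = 16.

Discriminant check: Δ ∝ 4a³ + 27b² = 4·7³ + 27·22² = 4·343 + 27·484 ≡ 19 (mod 23). Nonzero ⇒ E is nonsingular.
For each x ∈ F_23, compute rhs = x³ + 7·x + 22 mod 23, then count y ∈ F_23 with y² ≡ rhs.
  x = 0: rhs = 22, matching y values: none (0 points).
  x = 1: rhs = 7, matching y values: none (0 points).
  x = 2: rhs = 21, matching y values: none (0 points).
  x = 3: rhs = 1, matching y values: 1, 22 (2 points).
  x = 4: rhs = 22, matching y values: none (0 points).
  x = 5: rhs = 21, matching y values: none (0 points).
  x = 6: rhs = 4, matching y values: 2, 21 (2 points).
  x = 7: rhs = 0, matching y values: 0 (1 points).
  x = 8: rhs = 15, matching y values: none (0 points).
  x = 9: rhs = 9, matching y values: 3, 20 (2 points).
  x = 10: rhs = 11, matching y values: none (0 points).
  x = 11: rhs = 4, matching y values: 2, 21 (2 points).
  x = 12: rhs = 17, matching y values: none (0 points).
  x = 13: rhs = 10, matching y values: none (0 points).
  x = 14: rhs = 12, matching y values: 9, 14 (2 points).
  x = 15: rhs = 6, matching y values: 11, 12 (2 points).
  x = 16: rhs = 21, matching y values: none (0 points).
  x = 17: rhs = 17, matching y values: none (0 points).
  x = 18: rhs = 0, matching y values: 0 (1 points).
  x = 19: rhs = 22, matching y values: none (0 points).
  x = 20: rhs = 20, matching y values: none (0 points).
  x = 21: rhs = 0, matching y values: 0 (1 points).
  x = 22: rhs = 14, matching y values: none (0 points).
Total affine count: 15.
Full point count |E(F_23)| = 15 + 1 = 16.
Hasse bound: |16 − (23+1)| = |-8| = 8 ≤ 2√23 ≈ 9.5917 ✓.


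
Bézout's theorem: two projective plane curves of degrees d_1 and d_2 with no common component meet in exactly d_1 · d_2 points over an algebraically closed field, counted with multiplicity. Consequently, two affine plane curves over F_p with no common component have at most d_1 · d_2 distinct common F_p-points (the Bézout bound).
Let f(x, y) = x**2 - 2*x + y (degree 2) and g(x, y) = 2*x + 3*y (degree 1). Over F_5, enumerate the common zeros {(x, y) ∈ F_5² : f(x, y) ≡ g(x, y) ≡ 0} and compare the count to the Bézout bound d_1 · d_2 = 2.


Common zeros: {(0, 0), (1, 1)}; count = 2; Bézout bound = 2.

deg(f) = 2, deg(g) = 1, so Bézout bound = 2.
Scan x ∈ F_5. For each x, list the y ∈ F_5 with f(x, y) ≡ 0 and those with g(x, y) ≡ 0 (mod 5); the common zeros in that column are the intersection.
  x = 0: f ≡ 0 at y ∈ {0}; g ≡ 0 at y ∈ {0}; common: {0}.
  x = 1: f ≡ 0 at y ∈ {1}; g ≡ 0 at y ∈ {1}; common: {1}.
  x = 2: f ≡ 0 at y ∈ {0}; g ≡ 0 at y ∈ {2}; common: ∅.
  x = 3: f ≡ 0 at y ∈ {2}; g ≡ 0 at y ∈ {3}; common: ∅.
  x = 4: f ≡ 0 at y ∈ {2}; g ≡ 0 at y ∈ {4}; common: ∅.
Collecting: common zeros = {(0, 0), (1, 1)}, so the count is 2.
Comparison with the Bézout bound: 2 ≤ 2 = deg(f)·deg(g), as expected for curves with no common component (the bound is attained).


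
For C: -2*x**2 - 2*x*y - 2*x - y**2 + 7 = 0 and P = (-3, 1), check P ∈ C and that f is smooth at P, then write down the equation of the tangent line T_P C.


Tangent line at P: 8*x + 4*y + 20 = 0.

Step 1: f(-3, 1) = 0, so P lies on C.
Step 2: partial derivatives
  f_x(x, y) = -4*x - 2*y - 2, f_y(x, y) = -2*x - 2*y.
  f_x(P) = 8, f_y(P) = 4 (gradient nonzero, so P is smooth).
Step 3: tangent line at P: 8·(x − -3) + 4·(y − 1) = 0.
Expanding: 8*x + 4*y + 20 = 0.


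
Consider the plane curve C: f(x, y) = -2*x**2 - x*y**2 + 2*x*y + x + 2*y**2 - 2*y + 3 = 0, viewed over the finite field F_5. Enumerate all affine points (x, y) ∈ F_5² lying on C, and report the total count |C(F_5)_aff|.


Affine F_5-points: {(0, 3), (2, 4), (4, 0), (4, 3)}; count = 4.

For each of the 25 pairs (x, y) ∈ F_5², evaluate f(x, y) mod 5. Record the zeros.
  x = 0: [0↦3, 1↦3, 2↦2, 3↦0, 4↦2]  zeros at y ∈ {3}
  x = 1: [0↦2, 1↦3, 2↦1, 3↦1, 4↦3]  zeros at y ∈ ∅
  x = 2: [0↦2, 1↦4, 2↦1, 3↦3, 4↦0]  zeros at y ∈ {4}
  x = 3: [0↦3, 1↦1, 2↦2, 3↦1, 4↦3]  zeros at y ∈ ∅
  x = 4: [0↦0, 1↦4, 2↦4, 3↦0, 4↦2]  zeros at y ∈ {0, 3}
Collecting zeros: affine points = {(0, 3), (2, 4), (4, 0), (4, 3)}.
Total count |C(F_5)_aff| = 4.


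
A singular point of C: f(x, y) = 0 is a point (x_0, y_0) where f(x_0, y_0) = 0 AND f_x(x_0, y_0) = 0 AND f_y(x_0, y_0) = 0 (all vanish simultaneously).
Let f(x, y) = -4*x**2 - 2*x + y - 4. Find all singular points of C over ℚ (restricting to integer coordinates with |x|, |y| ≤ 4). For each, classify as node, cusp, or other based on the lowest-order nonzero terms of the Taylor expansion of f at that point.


No singular points in the scanned grid; C is smooth there.

Compute partial derivatives:
  f_x = -8*x - 2.
  f_y = 1.
f_y = 1 is a nonzero constant, so f_y never vanishes: no point (x, y) can satisfy f = f_x = f_y = 0. In particular no (x, y) ∈ {−4, ..., 4}² is singular; the curve is smooth.


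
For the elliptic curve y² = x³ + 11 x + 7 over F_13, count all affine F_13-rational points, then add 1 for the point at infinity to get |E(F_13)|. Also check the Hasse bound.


Affine points = {(6, 4), (6, 9), (8, 3), (8, 10), (9, 4), (9, 9), (10, 5), (10, 8), (11, 4), (11, 9)}; affine count = 10; |E(F_13)| = 11.

Discriminant check: Δ ∝ 4a³ + 27b² = 4·11³ + 27·7² = 4·1331 + 27·49 ≡ 4 (mod 13). Nonzero ⇒ E is nonsingular.
For each x ∈ F_13, compute rhs = x³ + 11·x + 7 mod 13, then count y ∈ F_13 with y² ≡ rhs.
  x = 0: rhs = 7, matching y values: none (0 points).
  x = 1: rhs = 6, matching y values: none (0 points).
  x = 2: rhs = 11, matching y values: none (0 points).
  x = 3: rhs = 2, matching y values: none (0 points).
  x = 4: rhs = 11, matching y values: none (0 points).
  x = 5: rhs = 5, matching y values: none (0 points).
  x = 6: rhs = 3, matching y values: 4, 9 (2 points).
  x = 7: rhs = 11, matching y values: none (0 points).
  x = 8: rhs = 9, matching y values: 3, 10 (2 points).
  x = 9: rhs = 3, matching y values: 4, 9 (2 points).
  x = 10: rhs = 12, matching y values: 5, 8 (2 points).
  x = 11: rhs = 3, matching y values: 4, 9 (2 points).
  x = 12: rhs = 8, matching y values: none (0 points).
Total affine count: 10.
Full point count |E(F_13)| = 10 + 1 = 11.
Hasse bound: |11 − (13+1)| = |-3| = 3 ≤ 2√13 ≈ 7.2111 ✓.


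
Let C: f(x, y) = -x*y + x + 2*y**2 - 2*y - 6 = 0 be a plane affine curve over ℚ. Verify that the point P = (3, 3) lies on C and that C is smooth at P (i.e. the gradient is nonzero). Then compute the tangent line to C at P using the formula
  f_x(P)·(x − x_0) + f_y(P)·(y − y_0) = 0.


Tangent line at P: -2*x + 7*y - 15 = 0.

Step 1: f(3, 3) = 0, so P lies on C.
Step 2: partial derivatives
  f_x(x, y) = 1 - y, f_y(x, y) = -x + 4*y - 2.
  f_x(P) = -2, f_y(P) = 7 (gradient nonzero, so P is smooth).
Step 3: tangent line at P: -2·(x − 3) + 7·(y − 3) = 0.
Expanding: -2*x + 7*y - 15 = 0.


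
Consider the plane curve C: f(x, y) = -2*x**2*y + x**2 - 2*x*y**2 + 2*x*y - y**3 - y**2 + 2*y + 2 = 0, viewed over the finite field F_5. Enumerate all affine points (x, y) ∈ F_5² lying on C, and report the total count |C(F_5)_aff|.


Affine F_5-points: {(0, 4), (1, 3), (3, 2), (3, 4), (4, 2)}; count = 5.

For each of the 25 pairs (x, y) ∈ F_5², evaluate f(x, y) mod 5. Record the zeros.
  x = 0: [0↦2, 1↦2, 2↦4, 3↦2, 4↦0]  zeros at y ∈ {4}
  x = 1: [0↦3, 1↦1, 2↦2, 3↦0, 4↦4]  zeros at y ∈ {3}
  x = 2: [0↦1, 1↦3, 2↦4, 3↦3, 4↦4]  zeros at y ∈ ∅
  x = 3: [0↦1, 1↦3, 2↦0, 3↦1, 4↦0]  zeros at y ∈ {2, 4}
  x = 4: [0↦3, 1↦1, 2↦0, 3↦4, 4↦2]  zeros at y ∈ {2}
Collecting zeros: affine points = {(0, 4), (1, 3), (3, 2), (3, 4), (4, 2)}.
Total count |C(F_5)_aff| = 5.


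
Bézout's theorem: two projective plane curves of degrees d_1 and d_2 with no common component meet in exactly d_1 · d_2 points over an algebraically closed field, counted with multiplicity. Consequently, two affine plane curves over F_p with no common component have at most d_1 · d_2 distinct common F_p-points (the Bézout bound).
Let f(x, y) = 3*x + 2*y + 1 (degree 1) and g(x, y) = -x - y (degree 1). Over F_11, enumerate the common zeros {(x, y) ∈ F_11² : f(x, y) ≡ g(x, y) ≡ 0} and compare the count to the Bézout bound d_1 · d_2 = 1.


Common zeros: {(10, 1)}; count = 1; Bézout bound = 1.

deg(f) = 1, deg(g) = 1, so Bézout bound = 1.
Scan x ∈ F_11. For each x, list the y ∈ F_11 with f(x, y) ≡ 0 and those with g(x, y) ≡ 0 (mod 11); the common zeros in that column are the intersection.
  x = 0: f ≡ 0 at y ∈ {5}; g ≡ 0 at y ∈ {0}; common: ∅.
  x = 1: f ≡ 0 at y ∈ {9}; g ≡ 0 at y ∈ {10}; common: ∅.
  x = 2: f ≡ 0 at y ∈ {2}; g ≡ 0 at y ∈ {9}; common: ∅.
  x = 3: f ≡ 0 at y ∈ {6}; g ≡ 0 at y ∈ {8}; common: ∅.
  x = 4: f ≡ 0 at y ∈ {10}; g ≡ 0 at y ∈ {7}; common: ∅.
  x = 5: f ≡ 0 at y ∈ {3}; g ≡ 0 at y ∈ {6}; common: ∅.
  x = 6: f ≡ 0 at y ∈ {7}; g ≡ 0 at y ∈ {5}; common: ∅.
  x = 7: f ≡ 0 at y ∈ {0}; g ≡ 0 at y ∈ {4}; common: ∅.
  x = 8: f ≡ 0 at y ∈ {4}; g ≡ 0 at y ∈ {3}; common: ∅.
  x = 9: f ≡ 0 at y ∈ {8}; g ≡ 0 at y ∈ {2}; common: ∅.
  x = 10: f ≡ 0 at y ∈ {1}; g ≡ 0 at y ∈ {1}; common: {1}.
Collecting: common zeros = {(10, 1)}, so the count is 1.
Comparison with the Bézout bound: 1 ≤ 1 = deg(f)·deg(g), as expected for curves with no common component (the bound is attained).


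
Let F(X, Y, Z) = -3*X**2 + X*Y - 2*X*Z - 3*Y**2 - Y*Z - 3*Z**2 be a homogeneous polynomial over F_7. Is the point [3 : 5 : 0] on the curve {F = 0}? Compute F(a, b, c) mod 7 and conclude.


F(3,5,0) ≡ 4 (mod 7); P is NOT on the curve.

Evaluate F(3, 5, 0) term-by-term (mod 7).
  -3*X**2 ↦ -3·9·1·1 = -27
  X*Y ↦ 1·3·5·1 = 15
  -2*X*Z ↦ -2·3·1·0 = 0
  -3*Y**2 ↦ -3·1·25·1 = -75
  -Y*Z ↦ -1·1·5·0 = 0
  -3*Z**2 ↦ -3·1·1·0 = 0
Sum: F(3, 5, 0) = (-27) + (15) + (0) + (-75) + (0) + (0) = -87.
Reducing mod 7: -87 ≡ 4 (mod 7).
Since F(a, b, c) ≡ 4 ≠ 0 (mod 7), P does NOT lie on the curve.


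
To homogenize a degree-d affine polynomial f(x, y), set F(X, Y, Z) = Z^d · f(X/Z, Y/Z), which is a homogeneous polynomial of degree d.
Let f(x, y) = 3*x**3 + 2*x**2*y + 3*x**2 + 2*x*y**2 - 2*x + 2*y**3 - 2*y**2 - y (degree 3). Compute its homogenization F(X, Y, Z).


F(X, Y, Z) = 3*X**3 + 2*X**2*Y + 3*X**2*Z + 2*X*Y**2 - 2*X*Z**2 + 2*Y**3 - 2*Y**2*Z - Y*Z**2

deg(f) = 3.
Substitute x = X/Z, y = Y/Z into f, then multiply by Z^3.
  monomial 3·x^3·y^0 ↦ 3·X^3·Y^0·Z^0.
  monomial 2·x^2·y^1 ↦ 2·X^2·Y^1·Z^0.
  monomial 3·x^2·y^0 ↦ 3·X^2·Y^0·Z^1.
  monomial 2·x^1·y^2 ↦ 2·X^1·Y^2·Z^0.
  monomial -2·x^1·y^0 ↦ -2·X^1·Y^0·Z^2.
  monomial 2·x^0·y^3 ↦ 2·X^0·Y^3·Z^0.
  monomial -2·x^0·y^2 ↦ -2·X^0·Y^2·Z^1.
  monomial -1·x^0·y^1 ↦ -1·X^0·Y^1·Z^2.
Collecting: F(X, Y, Z) = 3*X**3 + 2*X**2*Y + 3*X**2*Z + 2*X*Y**2 - 2*X*Z**2 + 2*Y**3 - 2*Y**2*Z - Y*Z**2.


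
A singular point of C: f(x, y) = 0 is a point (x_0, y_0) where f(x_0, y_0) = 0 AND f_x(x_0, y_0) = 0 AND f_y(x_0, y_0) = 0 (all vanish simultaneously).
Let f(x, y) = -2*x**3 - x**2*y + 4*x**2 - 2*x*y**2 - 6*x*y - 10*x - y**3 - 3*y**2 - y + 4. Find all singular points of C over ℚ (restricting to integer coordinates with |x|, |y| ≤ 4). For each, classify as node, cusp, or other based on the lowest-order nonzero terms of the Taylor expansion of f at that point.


Singular points: {(1, -2)}; classification: cusp.

Compute partial derivatives:
  f_x = -6*x**2 - 2*x*y + 8*x - 2*y**2 - 6*y - 10.
  f_y = -x**2 - 4*x*y - 6*x - 3*y**2 - 6*y - 1.
Scan x_0 ∈ {−4, ..., 4}. For each x_0, f_y(x_0, y) is a polynomial in y; find its integer roots y ∈ {−4, ..., 4}, then test f_x and f at those candidates.
  x = -4: f_y(-4, y) = -3*y**2 + 10*y + 7; no integer root y with |y| ≤ 4.
  x = -3: f_y(-3, y) = -3*y**2 + 6*y + 8; no integer root y with |y| ≤ 4.
  x = -2: f_y(-2, y) = -3*y**2 + 2*y + 7; no integer root y with |y| ≤ 4.
  x = -1: f_y(-1, y) = -3*y**2 - 2*y + 4; no integer root y with |y| ≤ 4.
  x = 0: f_y(0, y) = -3*y**2 - 6*y - 1; no integer root y with |y| ≤ 4.
  x = 1: f_y(1, y) = -3*y**2 - 10*y - 8; vanishes at y ∈ {-2}. (1, -2): f_x = 0, f = 0 — SINGULAR.
  x = 2: f_y(2, y) = -3*y**2 - 14*y - 17; no integer root y with |y| ≤ 4.
  x = 3: f_y(3, y) = -3*y**2 - 18*y - 28; no integer root y with |y| ≤ 4.
  x = 4: f_y(4, y) = -3*y**2 - 22*y - 41; no integer root y with |y| ≤ 4.
Only singular point on the grid: (1, -2).
Classify: substitute x = 1 + u, y = -2 + v and expand: f = -2*u**3 - u**2*v - 2*u*v**2 - v**3 + v**2.
No constant or linear terms (consistent with a singular point). Quadratic part: v**2. Cubic part: -2*u**3 - u**2*v - 2*u*v**2 - v**3.
The quadratic part v**2 is a perfect square, so there is a single (double) tangent line v = 0, i.e. y = -2. Restricting the cubic part to that line (v = 0) leaves -2*u**3 ≠ 0, so f is not divisible by v and the branch is v² ≈ 2*u**3 to lowest order — this is a cusp.
Classification: cusp.


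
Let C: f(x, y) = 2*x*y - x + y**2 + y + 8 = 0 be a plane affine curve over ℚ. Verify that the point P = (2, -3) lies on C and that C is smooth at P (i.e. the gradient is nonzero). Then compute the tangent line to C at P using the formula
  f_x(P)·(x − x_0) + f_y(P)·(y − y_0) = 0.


Tangent line at P: -7*x - y + 11 = 0.

Step 1: f(2, -3) = 0, so P lies on C.
Step 2: partial derivatives
  f_x(x, y) = 2*y - 1, f_y(x, y) = 2*x + 2*y + 1.
  f_x(P) = -7, f_y(P) = -1 (gradient nonzero, so P is smooth).
Step 3: tangent line at P: -7·(x − 2) + -1·(y − -3) = 0.
Expanding: -7*x - y + 11 = 0.


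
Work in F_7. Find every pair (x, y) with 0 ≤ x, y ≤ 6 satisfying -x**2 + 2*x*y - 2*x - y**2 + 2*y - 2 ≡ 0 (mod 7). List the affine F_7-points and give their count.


Affine F_7-points: ∅; count = 0.

For each of the 49 pairs (x, y) ∈ F_7², evaluate f(x, y) mod 7. Record the zeros.
  x = 0: [0↦5, 1↦6, 2↦5, 3↦2, 4↦4, 5↦4, 6↦2]  zeros at y ∈ ∅
  x = 1: [0↦2, 1↦5, 2↦6, 3↦5, 4↦2, 5↦4, 6↦4]  zeros at y ∈ ∅
  x = 2: [0↦4, 1↦2, 2↦5, 3↦6, 4↦5, 5↦2, 6↦4]  zeros at y ∈ ∅
  x = 3: [0↦4, 1↦4, 2↦2, 3↦5, 4↦6, 5↦5, 6↦2]  zeros at y ∈ ∅
  x = 4: [0↦2, 1↦4, 2↦4, 3↦2, 4↦5, 5↦6, 6↦5]  zeros at y ∈ ∅
  x = 5: [0↦5, 1↦2, 2↦4, 3↦4, 4↦2, 5↦5, 6↦6]  zeros at y ∈ ∅
  x = 6: [0↦6, 1↦5, 2↦2, 3↦4, 4↦4, 5↦2, 6↦5]  zeros at y ∈ ∅
Collecting zeros: affine points = ∅.
Total count |C(F_7)_aff| = 0.


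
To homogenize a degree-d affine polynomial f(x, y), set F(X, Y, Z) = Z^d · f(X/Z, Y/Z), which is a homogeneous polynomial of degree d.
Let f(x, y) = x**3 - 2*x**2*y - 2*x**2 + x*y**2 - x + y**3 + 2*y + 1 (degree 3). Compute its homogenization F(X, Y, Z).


F(X, Y, Z) = X**3 - 2*X**2*Y - 2*X**2*Z + X*Y**2 - X*Z**2 + Y**3 + 2*Y*Z**2 + Z**3

deg(f) = 3.
Substitute x = X/Z, y = Y/Z into f, then multiply by Z^3.
  monomial 1·x^3·y^0 ↦ 1·X^3·Y^0·Z^0.
  monomial -2·x^2·y^1 ↦ -2·X^2·Y^1·Z^0.
  monomial -2·x^2·y^0 ↦ -2·X^2·Y^0·Z^1.
  monomial 1·x^1·y^2 ↦ 1·X^1·Y^2·Z^0.
  monomial -1·x^1·y^0 ↦ -1·X^1·Y^0·Z^2.
  monomial 1·x^0·y^3 ↦ 1·X^0·Y^3·Z^0.
  monomial 2·x^0·y^1 ↦ 2·X^0·Y^1·Z^2.
  monomial 1·x^0·y^0 ↦ 1·X^0·Y^0·Z^3.
Collecting: F(X, Y, Z) = X**3 - 2*X**2*Y - 2*X**2*Z + X*Y**2 - X*Z**2 + Y**3 + 2*Y*Z**2 + Z**3.


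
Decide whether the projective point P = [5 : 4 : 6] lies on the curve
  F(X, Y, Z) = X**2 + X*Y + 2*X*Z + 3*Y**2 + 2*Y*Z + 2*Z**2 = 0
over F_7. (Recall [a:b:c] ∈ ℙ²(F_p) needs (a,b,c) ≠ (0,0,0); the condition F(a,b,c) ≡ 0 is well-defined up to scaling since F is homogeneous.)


F(5,4,6) ≡ 0 (mod 7); P is on the curve.

Evaluate F(5, 4, 6) term-by-term (mod 7).
  X**2 ↦ 1·25·1·1 = 25
  X*Y ↦ 1·5·4·1 = 20
  2*X*Z ↦ 2·5·1·6 = 60
  3*Y**2 ↦ 3·1·16·1 = 48
  2*Y*Z ↦ 2·1·4·6 = 48
  2*Z**2 ↦ 2·1·1·36 = 72
Sum: F(5, 4, 6) = (25) + (20) + (60) + (48) + (48) + (72) = 273.
Reducing mod 7: 273 ≡ 0 (mod 7).
Since F(a, b, c) ≡ 0 (mod 7), P lies on the curve.


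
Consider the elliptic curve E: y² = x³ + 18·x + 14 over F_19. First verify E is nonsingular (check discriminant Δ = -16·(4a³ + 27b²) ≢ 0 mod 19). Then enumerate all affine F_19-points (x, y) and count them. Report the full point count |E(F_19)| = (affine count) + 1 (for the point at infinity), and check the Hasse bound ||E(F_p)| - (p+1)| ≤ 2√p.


Affine points = {(2, 1), (2, 18), (3, 0), (4, 6), (4, 13), (5, 1), (5, 18), (8, 9), (8, 10), (10, 4), (10, 15), (11, 2), (11, 17), (12, 1), (12, 18), (15, 7), (15, 12), (16, 3), (16, 16)}; affine count = 19; |E(F_19)| = 20.

Discriminant check: Δ ∝ 4a³ + 27b² = 4·18³ + 27·14² = 4·5832 + 27·196 ≡ 6 (mod 19). Nonzero ⇒ E is nonsingular.
For each x ∈ F_19, compute rhs = x³ + 18·x + 14 mod 19, then count y ∈ F_19 with y² ≡ rhs.
  x = 0: rhs = 14, matching y values: none (0 points).
  x = 1: rhs = 14, matching y values: none (0 points).
  x = 2: rhs = 1, matching y values: 1, 18 (2 points).
  x = 3: rhs = 0, matching y values: 0 (1 points).
  x = 4: rhs = 17, matching y values: 6, 13 (2 points).
  x = 5: rhs = 1, matching y values: 1, 18 (2 points).
  x = 6: rhs = 15, matching y values: none (0 points).
  x = 7: rhs = 8, matching y values: none (0 points).
  x = 8: rhs = 5, matching y values: 9, 10 (2 points).
  x = 9: rhs = 12, matching y values: none (0 points).
  x = 10: rhs = 16, matching y values: 4, 15 (2 points).
  x = 11: rhs = 4, matching y values: 2, 17 (2 points).
  x = 12: rhs = 1, matching y values: 1, 18 (2 points).
  x = 13: rhs = 13, matching y values: none (0 points).
  x = 14: rhs = 8, matching y values: none (0 points).
  x = 15: rhs = 11, matching y values: 7, 12 (2 points).
  x = 16: rhs = 9, matching y values: 3, 16 (2 points).
  x = 17: rhs = 8, matching y values: none (0 points).
  x = 18: rhs = 14, matching y values: none (0 points).
Total affine count: 19.
Full point count |E(F_19)| = 19 + 1 = 20.
Hasse bound: |20 − (19+1)| = |0| = 0 ≤ 2√19 ≈ 8.7178 ✓.


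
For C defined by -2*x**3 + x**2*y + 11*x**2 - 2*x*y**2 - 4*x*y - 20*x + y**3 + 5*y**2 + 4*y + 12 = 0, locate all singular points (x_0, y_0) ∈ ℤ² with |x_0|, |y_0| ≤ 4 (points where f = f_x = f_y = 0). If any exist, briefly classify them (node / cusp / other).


Singular points: {(2, 0)}; classification: node.

Compute partial derivatives:
  f_x = -6*x**2 + 2*x*y + 22*x - 2*y**2 - 4*y - 20.
  f_y = x**2 - 4*x*y - 4*x + 3*y**2 + 10*y + 4.
Scan x_0 ∈ {−4, ..., 4}. For each x_0, f_y(x_0, y) is a polynomial in y; find its integer roots y ∈ {−4, ..., 4}, then test f_x and f at those candidates.
  x = -4: f_y(-4, y) = 3*y**2 + 26*y + 36; no integer root y with |y| ≤ 4.
  x = -3: f_y(-3, y) = 3*y**2 + 22*y + 25; no integer root y with |y| ≤ 4.
  x = -2: f_y(-2, y) = 3*y**2 + 18*y + 16; no integer root y with |y| ≤ 4.
  x = -1: f_y(-1, y) = 3*y**2 + 14*y + 9; no integer root y with |y| ≤ 4.
  x = 0: f_y(0, y) = 3*y**2 + 10*y + 4; no integer root y with |y| ≤ 4.
  x = 1: f_y(1, y) = 3*y**2 + 6*y + 1; no integer root y with |y| ≤ 4.
  x = 2: f_y(2, y) = 3*y**2 + 2*y; vanishes at y ∈ {0}. (2, 0): f_x = 0, f = 0 — SINGULAR.
  x = 3: f_y(3, y) = 3*y**2 - 2*y + 1; no integer root y with |y| ≤ 4.
  x = 4: f_y(4, y) = 3*y**2 - 6*y + 4; no integer root y with |y| ≤ 4.
Only singular point on the grid: (2, 0).
Classify: substitute x = 2 + u, y = 0 + v and expand: f = -2*u**3 + u**2*v - u**2 - 2*u*v**2 + v**3 + v**2.
No constant or linear terms (consistent with a singular point). Quadratic part: -u**2 + v**2. Cubic part: -2*u**3 + u**2*v - 2*u*v**2 + v**3.
The quadratic part v**2 - u**2 = (v − u)(v + u) splits into two distinct linear factors, so there are two distinct tangent lines y − 0 = ±(x − 2) — this is a node (ordinary double point).
Classification: node.


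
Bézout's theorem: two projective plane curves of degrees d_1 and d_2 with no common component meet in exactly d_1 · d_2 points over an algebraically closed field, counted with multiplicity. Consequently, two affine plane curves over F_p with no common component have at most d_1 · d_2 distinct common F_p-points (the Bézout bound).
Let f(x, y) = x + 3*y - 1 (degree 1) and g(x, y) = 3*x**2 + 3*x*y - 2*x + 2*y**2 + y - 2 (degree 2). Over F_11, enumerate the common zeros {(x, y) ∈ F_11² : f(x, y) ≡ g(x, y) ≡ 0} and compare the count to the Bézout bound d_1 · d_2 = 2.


Common zeros: {(5, 6), (9, 1)}; count = 2; Bézout bound = 2.

deg(f) = 1, deg(g) = 2, so Bézout bound = 2.
Scan x ∈ F_11. For each x, list the y ∈ F_11 with f(x, y) ≡ 0 and those with g(x, y) ≡ 0 (mod 11); the common zeros in that column are the intersection.
  x = 0: f ≡ 0 at y ∈ {4}; g ≡ 0 at y ∈ ∅; common: ∅.
  x = 1: f ≡ 0 at y ∈ {0}; g ≡ 0 at y ∈ ∅; common: ∅.
  x = 2: f ≡ 0 at y ∈ {7}; g ≡ 0 at y ∈ {4, 9}; common: ∅.
  x = 3: f ≡ 0 at y ∈ {3}; g ≡ 0 at y ∈ {7, 10}; common: ∅.
  x = 4: f ≡ 0 at y ∈ {10}; g ≡ 0 at y ∈ ∅; common: ∅.
  x = 5: f ≡ 0 at y ∈ {6}; g ≡ 0 at y ∈ {6, 8}; common: {6}.
  x = 6: f ≡ 0 at y ∈ {2}; g ≡ 0 at y ∈ {8, 10}; common: ∅.
  x = 7: f ≡ 0 at y ∈ {9}; g ≡ 0 at y ∈ ∅; common: ∅.
  x = 8: f ≡ 0 at y ∈ {5}; g ≡ 0 at y ∈ {6, 9}; common: ∅.
  x = 9: f ≡ 0 at y ∈ {1}; g ≡ 0 at y ∈ {1, 7}; common: {1}.
  x = 10: f ≡ 0 at y ∈ {8}; g ≡ 0 at y ∈ ∅; common: ∅.
Collecting: common zeros = {(5, 6), (9, 1)}, so the count is 2.
Comparison with the Bézout bound: 2 ≤ 2 = deg(f)·deg(g), as expected for curves with no common component (the bound is attained).


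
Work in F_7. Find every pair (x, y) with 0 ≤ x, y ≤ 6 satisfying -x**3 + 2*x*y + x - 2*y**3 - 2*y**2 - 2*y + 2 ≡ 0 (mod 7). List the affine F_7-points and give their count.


Affine F_7-points: {(0, 5), (1, 3), (2, 3), (2, 5), (4, 1), (4, 2), (4, 3), (5, 2), (5, 5), (5, 6)}; count = 10.

For each of the 49 pairs (x, y) ∈ F_7², evaluate f(x, y) mod 7. Record the zeros.
  x = 0: [0↦2, 1↦3, 2↦2, 3↦1, 4↦2, 5↦0, 6↦4]  zeros at y ∈ {5}
  x = 1: [0↦2, 1↦5, 2↦6, 3↦0, 4↦3, 5↦3, 6↦2]  zeros at y ∈ {3}
  x = 2: [0↦3, 1↦1, 2↦4, 3↦0, 4↦5, 5↦0, 6↦1]  zeros at y ∈ {3, 5}
  x = 3: [0↦6, 1↦6, 2↦4, 3↦2, 4↦2, 5↦6, 6↦2]  zeros at y ∈ ∅
  x = 4: [0↦5, 1↦0, 2↦0, 3↦0, 4↦2, 5↦1, 6↦6]  zeros at y ∈ {1, 2, 3}
  x = 5: [0↦1, 1↦5, 2↦0, 3↦2, 4↦6, 5↦0, 6↦0]  zeros at y ∈ {2, 5, 6}
  x = 6: [0↦2, 1↦1, 2↦5, 3↦2, 4↦1, 5↦4, 6↦6]  zeros at y ∈ ∅
Collecting zeros: affine points = {(0, 5), (1, 3), (2, 3), (2, 5), (4, 1), (4, 2), (4, 3), (5, 2), (5, 5), (5, 6)}.
Total count |C(F_7)_aff| = 10.


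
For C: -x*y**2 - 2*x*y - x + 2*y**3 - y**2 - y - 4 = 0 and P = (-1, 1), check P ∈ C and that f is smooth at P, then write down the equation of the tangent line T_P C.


Tangent line at P: -4*x + 7*y - 11 = 0.

Step 1: f(-1, 1) = 0, so P lies on C.
Step 2: partial derivatives
  f_x(x, y) = -y**2 - 2*y - 1, f_y(x, y) = -2*x*y - 2*x + 6*y**2 - 2*y - 1.
  f_x(P) = -4, f_y(P) = 7 (gradient nonzero, so P is smooth).
Step 3: tangent line at P: -4·(x − -1) + 7·(y − 1) = 0.
Expanding: -4*x + 7*y - 11 = 0.


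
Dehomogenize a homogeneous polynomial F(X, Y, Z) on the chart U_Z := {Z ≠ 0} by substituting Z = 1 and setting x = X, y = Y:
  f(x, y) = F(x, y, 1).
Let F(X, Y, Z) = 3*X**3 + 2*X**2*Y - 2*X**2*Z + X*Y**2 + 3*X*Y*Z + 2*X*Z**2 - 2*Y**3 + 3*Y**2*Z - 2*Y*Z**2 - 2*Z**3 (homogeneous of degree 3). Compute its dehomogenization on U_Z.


f(x, y) = 3*x**3 + 2*x**2*y - 2*x**2 + x*y**2 + 3*x*y + 2*x - 2*y**3 + 3*y**2 - 2*y - 2

On U_Z we set Z = 1. Each monomial c·X^i·Y^j·Z^k in F becomes c·x^i·y^j·1^k = c·x^i·y^j.
Substituting Z = 1: F(X, Y, 1) = 3*x**3 + 2*x**2*y - 2*x**2 + x*y**2 + 3*x*y + 2*x - 2*y**3 + 3*y**2 - 2*y - 2.
Note: deg(f) ≤ deg(F) = 3; strict inequality happens when F is divisible by Z (lost terms).


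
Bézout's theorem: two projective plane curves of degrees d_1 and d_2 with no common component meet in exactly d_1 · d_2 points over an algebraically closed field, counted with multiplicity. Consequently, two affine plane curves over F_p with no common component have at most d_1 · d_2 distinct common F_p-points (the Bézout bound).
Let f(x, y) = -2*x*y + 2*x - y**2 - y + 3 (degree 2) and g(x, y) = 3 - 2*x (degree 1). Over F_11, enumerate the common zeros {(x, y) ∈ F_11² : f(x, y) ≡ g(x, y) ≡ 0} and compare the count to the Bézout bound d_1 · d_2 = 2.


Common zeros: ∅; count = 0; Bézout bound = 2.

deg(f) = 2, deg(g) = 1, so Bézout bound = 2.
Scan x ∈ F_11. For each x, list the y ∈ F_11 with f(x, y) ≡ 0 and those with g(x, y) ≡ 0 (mod 11); the common zeros in that column are the intersection.
  x = 0: f ≡ 0 at y ∈ ∅; g ≡ 0 at y ∈ ∅; common: ∅.
  x = 1: f ≡ 0 at y ∈ ∅; g ≡ 0 at y ∈ ∅; common: ∅.
  x = 2: f ≡ 0 at y ∈ {7, 10}; g ≡ 0 at y ∈ ∅; common: ∅.
  x = 3: f ≡ 0 at y ∈ ∅; g ≡ 0 at y ∈ ∅; common: ∅.
  x = 4: f ≡ 0 at y ∈ {0, 2}; g ≡ 0 at y ∈ ∅; common: ∅.
  x = 5: f ≡ 0 at y ∈ ∅; g ≡ 0 at y ∈ ∅; common: ∅.
  x = 6: f ≡ 0 at y ∈ {3, 6}; g ≡ 0 at y ∈ ∅; common: ∅.
  x = 7: f ≡ 0 at y ∈ ∅; g ≡ 0 at y ∈ {0, 1, 2, 3, 4, 5, 6, 7, 8, 9, 10}; common: ∅.
  x = 8: f ≡ 0 at y ∈ ∅; g ≡ 0 at y ∈ ∅; common: ∅.
  x = 9: f ≡ 0 at y ∈ {5, 9}; g ≡ 0 at y ∈ ∅; common: ∅.
  x = 10: f ≡ 0 at y ∈ {4, 8}; g ≡ 0 at y ∈ ∅; common: ∅.
Collecting: common zeros = ∅, so the count is 0.
Comparison with the Bézout bound: 0 ≤ 2 = deg(f)·deg(g), as expected for curves with no common component (the affine F_11-count falls short of the bound because intersections may lie at infinity, over extension fields, or carry multiplicity).


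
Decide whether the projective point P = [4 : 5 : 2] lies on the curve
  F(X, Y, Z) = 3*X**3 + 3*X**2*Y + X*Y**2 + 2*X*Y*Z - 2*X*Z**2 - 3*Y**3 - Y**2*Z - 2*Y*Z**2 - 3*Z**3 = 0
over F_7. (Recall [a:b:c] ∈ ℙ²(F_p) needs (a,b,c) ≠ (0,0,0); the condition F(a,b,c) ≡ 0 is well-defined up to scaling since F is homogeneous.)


F(4,5,2) ≡ 0 (mod 7); P is on the curve.

Evaluate F(4, 5, 2) term-by-term (mod 7).
  3*X**3 ↦ 3·64·1·1 = 192
  3*X**2*Y ↦ 3·16·5·1 = 240
  X*Y**2 ↦ 1·4·25·1 = 100
  2*X*Y*Z ↦ 2·4·5·2 = 80
  -2*X*Z**2 ↦ -2·4·1·4 = -32
  -3*Y**3 ↦ -3·1·125·1 = -375
  -Y**2*Z ↦ -1·1·25·2 = -50
  -2*Y*Z**2 ↦ -2·1·5·4 = -40
  -3*Z**3 ↦ -3·1·1·8 = -24
Sum: F(4, 5, 2) = (192) + (240) + (100) + (80) + (-32) + (-375) + (-50) + (-40) + (-24) = 91.
Reducing mod 7: 91 ≡ 0 (mod 7).
Since F(a, b, c) ≡ 0 (mod 7), P lies on the curve.


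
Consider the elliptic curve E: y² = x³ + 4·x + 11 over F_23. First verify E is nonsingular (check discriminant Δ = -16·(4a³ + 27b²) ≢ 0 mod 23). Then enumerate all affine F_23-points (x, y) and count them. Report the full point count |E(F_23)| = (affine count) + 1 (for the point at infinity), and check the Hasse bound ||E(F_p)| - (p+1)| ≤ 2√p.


Affine points = {(1, 4), (1, 19), (2, 2), (2, 21), (3, 2), (3, 21), (5, 8), (5, 15), (8, 7), (8, 16), (10, 4), (10, 19), (11, 11), (11, 12), (12, 4), (12, 19), (13, 11), (13, 12), (16, 10), (16, 13), (17, 1), (17, 22), (18, 2), (18, 21), (19, 0), (20, 8), (20, 15), (21, 8), (21, 15), (22, 11), (22, 12)}; affine count = 31; |E(F_23)| = 32.

Discriminant check: Δ ∝ 4a³ + 27b² = 4·4³ + 27·11² = 4·64 + 27·121 ≡ 4 (mod 23). Nonzero ⇒ E is nonsingular.
For each x ∈ F_23, compute rhs = x³ + 4·x + 11 mod 23, then count y ∈ F_23 with y² ≡ rhs.
  x = 0: rhs = 11, matching y values: none (0 points).
  x = 1: rhs = 16, matching y values: 4, 19 (2 points).
  x = 2: rhs = 4, matching y values: 2, 21 (2 points).
  x = 3: rhs = 4, matching y values: 2, 21 (2 points).
  x = 4: rhs = 22, matching y values: none (0 points).
  x = 5: rhs = 18, matching y values: 8, 15 (2 points).
  x = 6: rhs = 21, matching y values: none (0 points).
  x = 7: rhs = 14, matching y values: none (0 points).
  x = 8: rhs = 3, matching y values: 7, 16 (2 points).
  x = 9: rhs = 17, matching y values: none (0 points).
  x = 10: rhs = 16, matching y values: 4, 19 (2 points).
  x = 11: rhs = 6, matching y values: 11, 12 (2 points).
  x = 12: rhs = 16, matching y values: 4, 19 (2 points).
  x = 13: rhs = 6, matching y values: 11, 12 (2 points).
  x = 14: rhs = 5, matching y values: none (0 points).
  x = 15: rhs = 19, matching y values: none (0 points).
  x = 16: rhs = 8, matching y values: 10, 13 (2 points).
  x = 17: rhs = 1, matching y values: 1, 22 (2 points).
  x = 18: rhs = 4, matching y values: 2, 21 (2 points).
  x = 19: rhs = 0, matching y values: 0 (1 points).
  x = 20: rhs = 18, matching y values: 8, 15 (2 points).
  x = 21: rhs = 18, matching y values: 8, 15 (2 points).
  x = 22: rhs = 6, matching y values: 11, 12 (2 points).
Total affine count: 31.
Full point count |E(F_23)| = 31 + 1 = 32.
Hasse bound: |32 − (23+1)| = |8| = 8 ≤ 2√23 ≈ 9.5917 ✓.


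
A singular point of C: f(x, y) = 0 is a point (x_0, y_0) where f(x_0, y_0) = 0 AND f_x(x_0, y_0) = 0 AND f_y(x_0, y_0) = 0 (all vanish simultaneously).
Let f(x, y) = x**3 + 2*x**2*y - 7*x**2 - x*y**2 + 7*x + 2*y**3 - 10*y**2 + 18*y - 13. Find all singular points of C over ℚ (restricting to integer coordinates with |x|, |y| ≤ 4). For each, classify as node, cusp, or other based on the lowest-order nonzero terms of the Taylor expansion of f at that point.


Singular points: {(1, 2)}; classification: cusp.

Compute partial derivatives:
  f_x = 3*x**2 + 4*x*y - 14*x - y**2 + 7.
  f_y = 2*x**2 - 2*x*y + 6*y**2 - 20*y + 18.
Scan x_0 ∈ {−4, ..., 4}. For each x_0, f_y(x_0, y) is a polynomial in y; find its integer roots y ∈ {−4, ..., 4}, then test f_x and f at those candidates.
  x = -4: f_y(-4, y) = 6*y**2 - 12*y + 50; no integer root y with |y| ≤ 4.
  x = -3: f_y(-3, y) = 6*y**2 - 14*y + 36; no integer root y with |y| ≤ 4.
  x = -2: f_y(-2, y) = 6*y**2 - 16*y + 26; no integer root y with |y| ≤ 4.
  x = -1: f_y(-1, y) = 6*y**2 - 18*y + 20; no integer root y with |y| ≤ 4.
  x = 0: f_y(0, y) = 6*y**2 - 20*y + 18; no integer root y with |y| ≤ 4.
  x = 1: f_y(1, y) = 6*y**2 - 22*y + 20; vanishes at y ∈ {2}. (1, 2): f_x = 0, f = 0 — SINGULAR.
  x = 2: f_y(2, y) = 6*y**2 - 24*y + 26; no integer root y with |y| ≤ 4.
  x = 3: f_y(3, y) = 6*y**2 - 26*y + 36; no integer root y with |y| ≤ 4.
  x = 4: f_y(4, y) = 6*y**2 - 28*y + 50; no integer root y with |y| ≤ 4.
Only singular point on the grid: (1, 2).
Classify: substitute x = 1 + u, y = 2 + v and expand: f = u**3 + 2*u**2*v - u*v**2 + 2*v**3 + v**2.
No constant or linear terms (consistent with a singular point). Quadratic part: v**2. Cubic part: u**3 + 2*u**2*v - u*v**2 + 2*v**3.
The quadratic part v**2 is a perfect square, so there is a single (double) tangent line v = 0, i.e. y = 2. Restricting the cubic part to that line (v = 0) leaves u**3 ≠ 0, so f is not divisible by v and the branch is v² ≈ -u**3 to lowest order — this is a cusp.
Classification: cusp.


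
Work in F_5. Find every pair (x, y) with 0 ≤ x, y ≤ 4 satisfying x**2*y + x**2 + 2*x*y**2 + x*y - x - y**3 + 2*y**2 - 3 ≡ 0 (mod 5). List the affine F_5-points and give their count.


Affine F_5-points: {(0, 4), (1, 4), (2, 1), (2, 4), (3, 4), (4, 4)}; count = 6.

For each of the 25 pairs (x, y) ∈ F_5², evaluate f(x, y) mod 5. Record the zeros.
  x = 0: [0↦2, 1↦3, 2↦2, 3↦3, 4↦0]  zeros at y ∈ {4}
  x = 1: [0↦2, 1↦2, 2↦4, 3↦2, 4↦0]  zeros at y ∈ {4}
  x = 2: [0↦4, 1↦0, 2↦2, 3↦4, 4↦0]  zeros at y ∈ {1, 4}
  x = 3: [0↦3, 1↦2, 2↦1, 3↦4, 4↦0]  zeros at y ∈ {4}
  x = 4: [0↦4, 1↦3, 2↦1, 3↦2, 4↦0]  zeros at y ∈ {4}
Collecting zeros: affine points = {(0, 4), (1, 4), (2, 1), (2, 4), (3, 4), (4, 4)}.
Total count |C(F_5)_aff| = 6.
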